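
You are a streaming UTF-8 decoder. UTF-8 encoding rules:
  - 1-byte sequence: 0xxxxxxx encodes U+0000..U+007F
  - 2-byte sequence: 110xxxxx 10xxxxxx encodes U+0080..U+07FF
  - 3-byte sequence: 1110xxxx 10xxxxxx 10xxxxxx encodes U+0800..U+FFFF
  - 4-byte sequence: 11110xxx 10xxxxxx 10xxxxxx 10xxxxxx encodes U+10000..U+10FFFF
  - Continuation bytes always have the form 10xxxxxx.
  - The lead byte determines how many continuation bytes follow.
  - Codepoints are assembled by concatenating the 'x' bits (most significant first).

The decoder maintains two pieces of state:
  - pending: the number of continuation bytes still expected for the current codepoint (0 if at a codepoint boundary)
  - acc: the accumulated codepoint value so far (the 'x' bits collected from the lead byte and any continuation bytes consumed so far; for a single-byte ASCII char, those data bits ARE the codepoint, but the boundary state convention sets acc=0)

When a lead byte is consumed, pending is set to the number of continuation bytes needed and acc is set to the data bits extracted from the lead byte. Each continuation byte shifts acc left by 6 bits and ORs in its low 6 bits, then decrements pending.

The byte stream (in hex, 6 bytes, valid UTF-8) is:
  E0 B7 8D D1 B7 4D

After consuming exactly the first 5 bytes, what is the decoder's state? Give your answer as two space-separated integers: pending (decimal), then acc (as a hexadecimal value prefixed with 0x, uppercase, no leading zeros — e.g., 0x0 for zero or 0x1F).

Byte[0]=E0: 3-byte lead. pending=2, acc=0x0
Byte[1]=B7: continuation. acc=(acc<<6)|0x37=0x37, pending=1
Byte[2]=8D: continuation. acc=(acc<<6)|0x0D=0xDCD, pending=0
Byte[3]=D1: 2-byte lead. pending=1, acc=0x11
Byte[4]=B7: continuation. acc=(acc<<6)|0x37=0x477, pending=0

Answer: 0 0x477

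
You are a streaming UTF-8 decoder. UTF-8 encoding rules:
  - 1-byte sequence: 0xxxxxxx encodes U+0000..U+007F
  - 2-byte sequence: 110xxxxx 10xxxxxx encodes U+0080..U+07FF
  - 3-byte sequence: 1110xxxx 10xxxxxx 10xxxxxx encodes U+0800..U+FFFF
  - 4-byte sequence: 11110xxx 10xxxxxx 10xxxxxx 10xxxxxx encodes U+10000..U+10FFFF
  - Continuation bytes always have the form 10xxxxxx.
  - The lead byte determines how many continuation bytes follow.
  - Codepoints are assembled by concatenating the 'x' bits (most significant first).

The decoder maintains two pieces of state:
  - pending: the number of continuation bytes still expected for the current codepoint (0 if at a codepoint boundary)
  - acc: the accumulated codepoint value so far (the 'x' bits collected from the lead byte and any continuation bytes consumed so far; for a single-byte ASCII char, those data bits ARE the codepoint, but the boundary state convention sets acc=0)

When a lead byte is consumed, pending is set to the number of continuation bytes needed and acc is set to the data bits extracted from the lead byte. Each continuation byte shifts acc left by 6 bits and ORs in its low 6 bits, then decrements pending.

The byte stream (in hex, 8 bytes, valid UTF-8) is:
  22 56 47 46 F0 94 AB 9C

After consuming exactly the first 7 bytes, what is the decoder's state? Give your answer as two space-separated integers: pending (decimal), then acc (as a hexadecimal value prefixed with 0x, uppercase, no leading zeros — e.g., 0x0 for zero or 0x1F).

Byte[0]=22: 1-byte. pending=0, acc=0x0
Byte[1]=56: 1-byte. pending=0, acc=0x0
Byte[2]=47: 1-byte. pending=0, acc=0x0
Byte[3]=46: 1-byte. pending=0, acc=0x0
Byte[4]=F0: 4-byte lead. pending=3, acc=0x0
Byte[5]=94: continuation. acc=(acc<<6)|0x14=0x14, pending=2
Byte[6]=AB: continuation. acc=(acc<<6)|0x2B=0x52B, pending=1

Answer: 1 0x52B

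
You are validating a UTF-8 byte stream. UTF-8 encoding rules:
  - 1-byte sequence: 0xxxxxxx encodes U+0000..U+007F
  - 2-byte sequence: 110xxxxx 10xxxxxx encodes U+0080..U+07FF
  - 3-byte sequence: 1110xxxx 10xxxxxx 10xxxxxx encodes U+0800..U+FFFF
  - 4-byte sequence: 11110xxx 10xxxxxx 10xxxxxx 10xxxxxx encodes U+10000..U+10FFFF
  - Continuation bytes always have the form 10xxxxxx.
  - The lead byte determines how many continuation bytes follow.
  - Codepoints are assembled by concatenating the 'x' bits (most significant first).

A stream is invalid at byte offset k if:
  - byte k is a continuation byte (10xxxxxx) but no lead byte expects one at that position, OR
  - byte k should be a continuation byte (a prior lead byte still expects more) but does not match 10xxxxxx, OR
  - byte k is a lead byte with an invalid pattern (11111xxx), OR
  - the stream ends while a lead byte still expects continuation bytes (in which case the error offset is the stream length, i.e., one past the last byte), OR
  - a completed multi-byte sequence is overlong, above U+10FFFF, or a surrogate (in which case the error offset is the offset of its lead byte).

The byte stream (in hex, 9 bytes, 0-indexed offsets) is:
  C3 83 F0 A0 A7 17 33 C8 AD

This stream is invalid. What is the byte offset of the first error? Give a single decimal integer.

Byte[0]=C3: 2-byte lead, need 1 cont bytes. acc=0x3
Byte[1]=83: continuation. acc=(acc<<6)|0x03=0xC3
Completed: cp=U+00C3 (starts at byte 0)
Byte[2]=F0: 4-byte lead, need 3 cont bytes. acc=0x0
Byte[3]=A0: continuation. acc=(acc<<6)|0x20=0x20
Byte[4]=A7: continuation. acc=(acc<<6)|0x27=0x827
Byte[5]=17: expected 10xxxxxx continuation. INVALID

Answer: 5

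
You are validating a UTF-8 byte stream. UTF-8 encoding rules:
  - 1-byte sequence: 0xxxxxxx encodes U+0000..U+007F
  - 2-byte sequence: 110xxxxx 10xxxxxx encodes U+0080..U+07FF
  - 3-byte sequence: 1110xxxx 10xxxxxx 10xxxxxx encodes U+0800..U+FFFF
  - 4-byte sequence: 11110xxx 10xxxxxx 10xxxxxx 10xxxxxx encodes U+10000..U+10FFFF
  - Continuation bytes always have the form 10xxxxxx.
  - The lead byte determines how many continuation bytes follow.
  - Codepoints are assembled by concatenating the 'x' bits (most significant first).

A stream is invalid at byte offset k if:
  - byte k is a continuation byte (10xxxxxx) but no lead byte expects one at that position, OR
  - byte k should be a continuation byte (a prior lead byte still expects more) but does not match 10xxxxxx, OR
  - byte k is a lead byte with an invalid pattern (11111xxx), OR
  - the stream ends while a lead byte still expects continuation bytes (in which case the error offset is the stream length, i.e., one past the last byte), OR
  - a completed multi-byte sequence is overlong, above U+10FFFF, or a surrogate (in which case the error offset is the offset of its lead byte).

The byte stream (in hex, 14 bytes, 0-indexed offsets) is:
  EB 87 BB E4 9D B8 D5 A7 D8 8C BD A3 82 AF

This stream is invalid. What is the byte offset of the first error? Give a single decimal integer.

Byte[0]=EB: 3-byte lead, need 2 cont bytes. acc=0xB
Byte[1]=87: continuation. acc=(acc<<6)|0x07=0x2C7
Byte[2]=BB: continuation. acc=(acc<<6)|0x3B=0xB1FB
Completed: cp=U+B1FB (starts at byte 0)
Byte[3]=E4: 3-byte lead, need 2 cont bytes. acc=0x4
Byte[4]=9D: continuation. acc=(acc<<6)|0x1D=0x11D
Byte[5]=B8: continuation. acc=(acc<<6)|0x38=0x4778
Completed: cp=U+4778 (starts at byte 3)
Byte[6]=D5: 2-byte lead, need 1 cont bytes. acc=0x15
Byte[7]=A7: continuation. acc=(acc<<6)|0x27=0x567
Completed: cp=U+0567 (starts at byte 6)
Byte[8]=D8: 2-byte lead, need 1 cont bytes. acc=0x18
Byte[9]=8C: continuation. acc=(acc<<6)|0x0C=0x60C
Completed: cp=U+060C (starts at byte 8)
Byte[10]=BD: INVALID lead byte (not 0xxx/110x/1110/11110)

Answer: 10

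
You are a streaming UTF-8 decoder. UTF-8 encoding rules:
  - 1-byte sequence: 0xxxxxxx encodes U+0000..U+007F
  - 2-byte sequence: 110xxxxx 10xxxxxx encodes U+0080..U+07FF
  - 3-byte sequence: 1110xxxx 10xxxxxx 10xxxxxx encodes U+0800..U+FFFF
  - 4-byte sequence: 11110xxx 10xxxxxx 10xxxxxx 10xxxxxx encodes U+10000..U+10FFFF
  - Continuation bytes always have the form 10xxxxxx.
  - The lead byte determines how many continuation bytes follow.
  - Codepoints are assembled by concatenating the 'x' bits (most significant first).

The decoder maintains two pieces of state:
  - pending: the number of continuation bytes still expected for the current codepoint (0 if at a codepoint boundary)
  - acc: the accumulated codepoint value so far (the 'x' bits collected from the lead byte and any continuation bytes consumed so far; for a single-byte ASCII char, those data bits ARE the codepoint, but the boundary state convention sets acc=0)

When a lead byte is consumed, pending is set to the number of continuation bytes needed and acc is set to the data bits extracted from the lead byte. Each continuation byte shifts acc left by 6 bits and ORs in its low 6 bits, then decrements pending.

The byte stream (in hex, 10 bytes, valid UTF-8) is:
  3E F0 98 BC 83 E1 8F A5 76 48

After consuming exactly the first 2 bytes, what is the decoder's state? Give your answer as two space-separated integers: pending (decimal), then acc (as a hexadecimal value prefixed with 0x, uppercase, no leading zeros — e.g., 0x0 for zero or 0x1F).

Byte[0]=3E: 1-byte. pending=0, acc=0x0
Byte[1]=F0: 4-byte lead. pending=3, acc=0x0

Answer: 3 0x0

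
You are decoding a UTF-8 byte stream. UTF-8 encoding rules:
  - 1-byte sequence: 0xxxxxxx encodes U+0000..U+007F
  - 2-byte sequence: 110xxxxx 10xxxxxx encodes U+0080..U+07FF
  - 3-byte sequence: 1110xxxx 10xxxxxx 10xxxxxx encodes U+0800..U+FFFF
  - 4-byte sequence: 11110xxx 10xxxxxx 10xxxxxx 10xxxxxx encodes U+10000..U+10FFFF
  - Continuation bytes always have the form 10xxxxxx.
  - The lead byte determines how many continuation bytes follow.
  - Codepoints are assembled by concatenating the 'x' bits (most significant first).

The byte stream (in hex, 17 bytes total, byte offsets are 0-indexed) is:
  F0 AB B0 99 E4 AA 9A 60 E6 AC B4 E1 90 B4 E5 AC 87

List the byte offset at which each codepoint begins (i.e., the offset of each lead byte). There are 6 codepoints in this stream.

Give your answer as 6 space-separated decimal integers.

Answer: 0 4 7 8 11 14

Derivation:
Byte[0]=F0: 4-byte lead, need 3 cont bytes. acc=0x0
Byte[1]=AB: continuation. acc=(acc<<6)|0x2B=0x2B
Byte[2]=B0: continuation. acc=(acc<<6)|0x30=0xAF0
Byte[3]=99: continuation. acc=(acc<<6)|0x19=0x2BC19
Completed: cp=U+2BC19 (starts at byte 0)
Byte[4]=E4: 3-byte lead, need 2 cont bytes. acc=0x4
Byte[5]=AA: continuation. acc=(acc<<6)|0x2A=0x12A
Byte[6]=9A: continuation. acc=(acc<<6)|0x1A=0x4A9A
Completed: cp=U+4A9A (starts at byte 4)
Byte[7]=60: 1-byte ASCII. cp=U+0060
Byte[8]=E6: 3-byte lead, need 2 cont bytes. acc=0x6
Byte[9]=AC: continuation. acc=(acc<<6)|0x2C=0x1AC
Byte[10]=B4: continuation. acc=(acc<<6)|0x34=0x6B34
Completed: cp=U+6B34 (starts at byte 8)
Byte[11]=E1: 3-byte lead, need 2 cont bytes. acc=0x1
Byte[12]=90: continuation. acc=(acc<<6)|0x10=0x50
Byte[13]=B4: continuation. acc=(acc<<6)|0x34=0x1434
Completed: cp=U+1434 (starts at byte 11)
Byte[14]=E5: 3-byte lead, need 2 cont bytes. acc=0x5
Byte[15]=AC: continuation. acc=(acc<<6)|0x2C=0x16C
Byte[16]=87: continuation. acc=(acc<<6)|0x07=0x5B07
Completed: cp=U+5B07 (starts at byte 14)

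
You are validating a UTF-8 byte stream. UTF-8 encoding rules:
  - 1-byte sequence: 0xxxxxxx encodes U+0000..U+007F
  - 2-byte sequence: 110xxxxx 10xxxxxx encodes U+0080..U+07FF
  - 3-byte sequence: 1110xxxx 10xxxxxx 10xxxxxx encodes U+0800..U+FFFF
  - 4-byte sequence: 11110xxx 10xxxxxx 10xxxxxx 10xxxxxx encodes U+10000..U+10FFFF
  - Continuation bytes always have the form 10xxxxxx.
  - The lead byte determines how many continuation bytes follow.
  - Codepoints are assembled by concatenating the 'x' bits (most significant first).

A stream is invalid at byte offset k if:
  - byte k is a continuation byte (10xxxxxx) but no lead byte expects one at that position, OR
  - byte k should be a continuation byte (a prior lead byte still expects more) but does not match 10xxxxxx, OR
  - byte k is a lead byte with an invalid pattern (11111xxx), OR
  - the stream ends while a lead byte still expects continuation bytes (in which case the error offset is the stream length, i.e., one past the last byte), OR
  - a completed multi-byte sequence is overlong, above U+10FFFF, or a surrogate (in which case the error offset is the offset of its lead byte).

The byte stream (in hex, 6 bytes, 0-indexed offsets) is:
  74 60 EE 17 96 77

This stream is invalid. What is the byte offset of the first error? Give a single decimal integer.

Byte[0]=74: 1-byte ASCII. cp=U+0074
Byte[1]=60: 1-byte ASCII. cp=U+0060
Byte[2]=EE: 3-byte lead, need 2 cont bytes. acc=0xE
Byte[3]=17: expected 10xxxxxx continuation. INVALID

Answer: 3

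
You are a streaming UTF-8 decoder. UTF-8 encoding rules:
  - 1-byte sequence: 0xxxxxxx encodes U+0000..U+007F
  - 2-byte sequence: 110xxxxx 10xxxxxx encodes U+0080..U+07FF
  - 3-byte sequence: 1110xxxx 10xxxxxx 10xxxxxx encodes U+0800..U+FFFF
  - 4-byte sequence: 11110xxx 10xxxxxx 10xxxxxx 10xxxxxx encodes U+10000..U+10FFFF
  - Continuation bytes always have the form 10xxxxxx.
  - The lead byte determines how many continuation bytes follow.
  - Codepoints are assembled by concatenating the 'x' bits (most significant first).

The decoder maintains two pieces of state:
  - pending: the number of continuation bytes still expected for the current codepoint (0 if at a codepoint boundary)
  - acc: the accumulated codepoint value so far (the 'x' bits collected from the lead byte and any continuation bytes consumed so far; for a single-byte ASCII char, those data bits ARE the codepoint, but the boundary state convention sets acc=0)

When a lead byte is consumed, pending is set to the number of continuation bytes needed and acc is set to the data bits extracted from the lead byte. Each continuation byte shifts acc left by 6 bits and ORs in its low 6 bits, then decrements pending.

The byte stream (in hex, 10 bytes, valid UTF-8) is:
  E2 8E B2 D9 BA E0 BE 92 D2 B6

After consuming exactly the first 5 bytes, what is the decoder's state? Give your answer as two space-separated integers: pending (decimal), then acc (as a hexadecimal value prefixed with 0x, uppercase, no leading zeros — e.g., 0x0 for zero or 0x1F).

Byte[0]=E2: 3-byte lead. pending=2, acc=0x2
Byte[1]=8E: continuation. acc=(acc<<6)|0x0E=0x8E, pending=1
Byte[2]=B2: continuation. acc=(acc<<6)|0x32=0x23B2, pending=0
Byte[3]=D9: 2-byte lead. pending=1, acc=0x19
Byte[4]=BA: continuation. acc=(acc<<6)|0x3A=0x67A, pending=0

Answer: 0 0x67A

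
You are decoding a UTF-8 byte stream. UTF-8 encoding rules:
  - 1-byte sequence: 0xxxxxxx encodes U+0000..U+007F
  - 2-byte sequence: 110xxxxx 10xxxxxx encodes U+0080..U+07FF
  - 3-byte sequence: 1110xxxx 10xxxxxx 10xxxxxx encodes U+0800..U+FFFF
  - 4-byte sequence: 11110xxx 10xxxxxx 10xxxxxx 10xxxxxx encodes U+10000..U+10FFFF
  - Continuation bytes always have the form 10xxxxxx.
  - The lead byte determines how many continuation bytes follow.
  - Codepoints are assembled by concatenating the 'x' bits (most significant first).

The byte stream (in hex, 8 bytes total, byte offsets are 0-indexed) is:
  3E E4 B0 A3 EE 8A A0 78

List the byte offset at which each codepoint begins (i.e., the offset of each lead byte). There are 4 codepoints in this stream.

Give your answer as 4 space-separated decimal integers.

Answer: 0 1 4 7

Derivation:
Byte[0]=3E: 1-byte ASCII. cp=U+003E
Byte[1]=E4: 3-byte lead, need 2 cont bytes. acc=0x4
Byte[2]=B0: continuation. acc=(acc<<6)|0x30=0x130
Byte[3]=A3: continuation. acc=(acc<<6)|0x23=0x4C23
Completed: cp=U+4C23 (starts at byte 1)
Byte[4]=EE: 3-byte lead, need 2 cont bytes. acc=0xE
Byte[5]=8A: continuation. acc=(acc<<6)|0x0A=0x38A
Byte[6]=A0: continuation. acc=(acc<<6)|0x20=0xE2A0
Completed: cp=U+E2A0 (starts at byte 4)
Byte[7]=78: 1-byte ASCII. cp=U+0078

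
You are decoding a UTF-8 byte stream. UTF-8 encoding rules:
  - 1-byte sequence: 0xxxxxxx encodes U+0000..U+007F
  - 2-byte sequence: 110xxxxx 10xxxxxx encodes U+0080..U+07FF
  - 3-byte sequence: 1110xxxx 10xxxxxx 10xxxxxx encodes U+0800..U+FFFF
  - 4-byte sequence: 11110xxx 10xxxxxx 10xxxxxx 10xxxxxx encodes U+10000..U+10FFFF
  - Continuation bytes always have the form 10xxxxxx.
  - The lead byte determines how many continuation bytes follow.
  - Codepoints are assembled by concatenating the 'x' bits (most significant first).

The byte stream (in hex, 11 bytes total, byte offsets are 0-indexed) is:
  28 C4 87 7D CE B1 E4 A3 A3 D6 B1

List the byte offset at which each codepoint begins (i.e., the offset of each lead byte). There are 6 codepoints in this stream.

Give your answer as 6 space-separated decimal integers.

Answer: 0 1 3 4 6 9

Derivation:
Byte[0]=28: 1-byte ASCII. cp=U+0028
Byte[1]=C4: 2-byte lead, need 1 cont bytes. acc=0x4
Byte[2]=87: continuation. acc=(acc<<6)|0x07=0x107
Completed: cp=U+0107 (starts at byte 1)
Byte[3]=7D: 1-byte ASCII. cp=U+007D
Byte[4]=CE: 2-byte lead, need 1 cont bytes. acc=0xE
Byte[5]=B1: continuation. acc=(acc<<6)|0x31=0x3B1
Completed: cp=U+03B1 (starts at byte 4)
Byte[6]=E4: 3-byte lead, need 2 cont bytes. acc=0x4
Byte[7]=A3: continuation. acc=(acc<<6)|0x23=0x123
Byte[8]=A3: continuation. acc=(acc<<6)|0x23=0x48E3
Completed: cp=U+48E3 (starts at byte 6)
Byte[9]=D6: 2-byte lead, need 1 cont bytes. acc=0x16
Byte[10]=B1: continuation. acc=(acc<<6)|0x31=0x5B1
Completed: cp=U+05B1 (starts at byte 9)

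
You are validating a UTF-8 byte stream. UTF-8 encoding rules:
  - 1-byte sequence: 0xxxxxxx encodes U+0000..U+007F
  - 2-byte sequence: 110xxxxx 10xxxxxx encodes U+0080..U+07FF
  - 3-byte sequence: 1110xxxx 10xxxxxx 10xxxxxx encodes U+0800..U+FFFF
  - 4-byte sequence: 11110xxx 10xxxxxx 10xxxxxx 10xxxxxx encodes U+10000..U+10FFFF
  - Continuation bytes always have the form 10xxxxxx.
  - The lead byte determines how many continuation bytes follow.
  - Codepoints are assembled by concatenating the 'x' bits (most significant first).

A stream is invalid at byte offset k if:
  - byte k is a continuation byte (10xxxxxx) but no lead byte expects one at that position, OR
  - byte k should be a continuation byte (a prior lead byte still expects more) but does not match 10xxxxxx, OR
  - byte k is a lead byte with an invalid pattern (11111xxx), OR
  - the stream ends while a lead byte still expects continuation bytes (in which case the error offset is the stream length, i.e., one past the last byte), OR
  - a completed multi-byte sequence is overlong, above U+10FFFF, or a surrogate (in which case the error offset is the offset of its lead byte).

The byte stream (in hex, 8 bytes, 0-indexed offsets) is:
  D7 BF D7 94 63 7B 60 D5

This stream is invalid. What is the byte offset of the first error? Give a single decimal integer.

Answer: 8

Derivation:
Byte[0]=D7: 2-byte lead, need 1 cont bytes. acc=0x17
Byte[1]=BF: continuation. acc=(acc<<6)|0x3F=0x5FF
Completed: cp=U+05FF (starts at byte 0)
Byte[2]=D7: 2-byte lead, need 1 cont bytes. acc=0x17
Byte[3]=94: continuation. acc=(acc<<6)|0x14=0x5D4
Completed: cp=U+05D4 (starts at byte 2)
Byte[4]=63: 1-byte ASCII. cp=U+0063
Byte[5]=7B: 1-byte ASCII. cp=U+007B
Byte[6]=60: 1-byte ASCII. cp=U+0060
Byte[7]=D5: 2-byte lead, need 1 cont bytes. acc=0x15
Byte[8]: stream ended, expected continuation. INVALID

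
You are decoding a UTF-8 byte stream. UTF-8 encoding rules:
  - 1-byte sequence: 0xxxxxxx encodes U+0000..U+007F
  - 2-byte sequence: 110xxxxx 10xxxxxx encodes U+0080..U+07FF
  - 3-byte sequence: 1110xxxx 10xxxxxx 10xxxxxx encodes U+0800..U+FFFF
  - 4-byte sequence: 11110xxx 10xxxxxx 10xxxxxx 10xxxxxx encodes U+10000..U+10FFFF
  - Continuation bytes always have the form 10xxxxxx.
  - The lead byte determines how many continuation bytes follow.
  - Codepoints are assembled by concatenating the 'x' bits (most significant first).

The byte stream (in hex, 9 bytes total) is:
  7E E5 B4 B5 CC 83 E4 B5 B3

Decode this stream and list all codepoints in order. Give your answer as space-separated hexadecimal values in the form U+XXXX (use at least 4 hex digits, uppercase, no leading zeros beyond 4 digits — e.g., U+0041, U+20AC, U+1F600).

Answer: U+007E U+5D35 U+0303 U+4D73

Derivation:
Byte[0]=7E: 1-byte ASCII. cp=U+007E
Byte[1]=E5: 3-byte lead, need 2 cont bytes. acc=0x5
Byte[2]=B4: continuation. acc=(acc<<6)|0x34=0x174
Byte[3]=B5: continuation. acc=(acc<<6)|0x35=0x5D35
Completed: cp=U+5D35 (starts at byte 1)
Byte[4]=CC: 2-byte lead, need 1 cont bytes. acc=0xC
Byte[5]=83: continuation. acc=(acc<<6)|0x03=0x303
Completed: cp=U+0303 (starts at byte 4)
Byte[6]=E4: 3-byte lead, need 2 cont bytes. acc=0x4
Byte[7]=B5: continuation. acc=(acc<<6)|0x35=0x135
Byte[8]=B3: continuation. acc=(acc<<6)|0x33=0x4D73
Completed: cp=U+4D73 (starts at byte 6)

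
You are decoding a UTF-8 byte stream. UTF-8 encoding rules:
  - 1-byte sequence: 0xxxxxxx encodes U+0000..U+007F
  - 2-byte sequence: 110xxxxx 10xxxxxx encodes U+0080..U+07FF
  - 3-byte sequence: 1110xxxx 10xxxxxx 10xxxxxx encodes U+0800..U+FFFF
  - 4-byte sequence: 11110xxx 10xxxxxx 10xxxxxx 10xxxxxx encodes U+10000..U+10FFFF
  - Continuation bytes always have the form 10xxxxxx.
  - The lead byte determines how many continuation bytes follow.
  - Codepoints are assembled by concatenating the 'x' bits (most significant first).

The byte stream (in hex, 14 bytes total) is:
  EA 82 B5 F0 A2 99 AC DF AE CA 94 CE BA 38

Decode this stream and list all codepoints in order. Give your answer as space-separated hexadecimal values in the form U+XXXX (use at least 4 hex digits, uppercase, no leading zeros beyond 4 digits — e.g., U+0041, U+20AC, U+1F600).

Answer: U+A0B5 U+2266C U+07EE U+0294 U+03BA U+0038

Derivation:
Byte[0]=EA: 3-byte lead, need 2 cont bytes. acc=0xA
Byte[1]=82: continuation. acc=(acc<<6)|0x02=0x282
Byte[2]=B5: continuation. acc=(acc<<6)|0x35=0xA0B5
Completed: cp=U+A0B5 (starts at byte 0)
Byte[3]=F0: 4-byte lead, need 3 cont bytes. acc=0x0
Byte[4]=A2: continuation. acc=(acc<<6)|0x22=0x22
Byte[5]=99: continuation. acc=(acc<<6)|0x19=0x899
Byte[6]=AC: continuation. acc=(acc<<6)|0x2C=0x2266C
Completed: cp=U+2266C (starts at byte 3)
Byte[7]=DF: 2-byte lead, need 1 cont bytes. acc=0x1F
Byte[8]=AE: continuation. acc=(acc<<6)|0x2E=0x7EE
Completed: cp=U+07EE (starts at byte 7)
Byte[9]=CA: 2-byte lead, need 1 cont bytes. acc=0xA
Byte[10]=94: continuation. acc=(acc<<6)|0x14=0x294
Completed: cp=U+0294 (starts at byte 9)
Byte[11]=CE: 2-byte lead, need 1 cont bytes. acc=0xE
Byte[12]=BA: continuation. acc=(acc<<6)|0x3A=0x3BA
Completed: cp=U+03BA (starts at byte 11)
Byte[13]=38: 1-byte ASCII. cp=U+0038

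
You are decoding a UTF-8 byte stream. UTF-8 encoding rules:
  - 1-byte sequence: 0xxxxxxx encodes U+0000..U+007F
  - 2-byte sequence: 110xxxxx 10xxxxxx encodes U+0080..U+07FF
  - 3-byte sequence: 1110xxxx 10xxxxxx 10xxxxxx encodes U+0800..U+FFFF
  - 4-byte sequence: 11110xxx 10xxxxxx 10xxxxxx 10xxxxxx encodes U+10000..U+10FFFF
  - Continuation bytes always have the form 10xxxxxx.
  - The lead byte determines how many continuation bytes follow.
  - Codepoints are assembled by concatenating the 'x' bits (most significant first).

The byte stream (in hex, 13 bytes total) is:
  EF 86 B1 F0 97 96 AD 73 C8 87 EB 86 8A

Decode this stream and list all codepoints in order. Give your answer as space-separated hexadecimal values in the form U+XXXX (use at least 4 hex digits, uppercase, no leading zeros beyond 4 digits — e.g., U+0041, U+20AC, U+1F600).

Byte[0]=EF: 3-byte lead, need 2 cont bytes. acc=0xF
Byte[1]=86: continuation. acc=(acc<<6)|0x06=0x3C6
Byte[2]=B1: continuation. acc=(acc<<6)|0x31=0xF1B1
Completed: cp=U+F1B1 (starts at byte 0)
Byte[3]=F0: 4-byte lead, need 3 cont bytes. acc=0x0
Byte[4]=97: continuation. acc=(acc<<6)|0x17=0x17
Byte[5]=96: continuation. acc=(acc<<6)|0x16=0x5D6
Byte[6]=AD: continuation. acc=(acc<<6)|0x2D=0x175AD
Completed: cp=U+175AD (starts at byte 3)
Byte[7]=73: 1-byte ASCII. cp=U+0073
Byte[8]=C8: 2-byte lead, need 1 cont bytes. acc=0x8
Byte[9]=87: continuation. acc=(acc<<6)|0x07=0x207
Completed: cp=U+0207 (starts at byte 8)
Byte[10]=EB: 3-byte lead, need 2 cont bytes. acc=0xB
Byte[11]=86: continuation. acc=(acc<<6)|0x06=0x2C6
Byte[12]=8A: continuation. acc=(acc<<6)|0x0A=0xB18A
Completed: cp=U+B18A (starts at byte 10)

Answer: U+F1B1 U+175AD U+0073 U+0207 U+B18A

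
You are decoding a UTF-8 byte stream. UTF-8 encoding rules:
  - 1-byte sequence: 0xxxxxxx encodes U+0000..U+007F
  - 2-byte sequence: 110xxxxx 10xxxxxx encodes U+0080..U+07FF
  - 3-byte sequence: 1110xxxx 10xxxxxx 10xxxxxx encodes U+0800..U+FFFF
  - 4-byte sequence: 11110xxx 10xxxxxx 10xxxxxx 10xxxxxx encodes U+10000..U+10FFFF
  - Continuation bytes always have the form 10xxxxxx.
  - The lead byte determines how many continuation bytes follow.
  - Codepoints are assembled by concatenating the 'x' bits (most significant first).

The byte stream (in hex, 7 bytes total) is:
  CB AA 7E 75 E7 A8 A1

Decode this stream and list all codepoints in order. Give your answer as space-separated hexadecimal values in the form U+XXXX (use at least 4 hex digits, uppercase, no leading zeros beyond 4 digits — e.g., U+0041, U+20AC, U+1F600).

Byte[0]=CB: 2-byte lead, need 1 cont bytes. acc=0xB
Byte[1]=AA: continuation. acc=(acc<<6)|0x2A=0x2EA
Completed: cp=U+02EA (starts at byte 0)
Byte[2]=7E: 1-byte ASCII. cp=U+007E
Byte[3]=75: 1-byte ASCII. cp=U+0075
Byte[4]=E7: 3-byte lead, need 2 cont bytes. acc=0x7
Byte[5]=A8: continuation. acc=(acc<<6)|0x28=0x1E8
Byte[6]=A1: continuation. acc=(acc<<6)|0x21=0x7A21
Completed: cp=U+7A21 (starts at byte 4)

Answer: U+02EA U+007E U+0075 U+7A21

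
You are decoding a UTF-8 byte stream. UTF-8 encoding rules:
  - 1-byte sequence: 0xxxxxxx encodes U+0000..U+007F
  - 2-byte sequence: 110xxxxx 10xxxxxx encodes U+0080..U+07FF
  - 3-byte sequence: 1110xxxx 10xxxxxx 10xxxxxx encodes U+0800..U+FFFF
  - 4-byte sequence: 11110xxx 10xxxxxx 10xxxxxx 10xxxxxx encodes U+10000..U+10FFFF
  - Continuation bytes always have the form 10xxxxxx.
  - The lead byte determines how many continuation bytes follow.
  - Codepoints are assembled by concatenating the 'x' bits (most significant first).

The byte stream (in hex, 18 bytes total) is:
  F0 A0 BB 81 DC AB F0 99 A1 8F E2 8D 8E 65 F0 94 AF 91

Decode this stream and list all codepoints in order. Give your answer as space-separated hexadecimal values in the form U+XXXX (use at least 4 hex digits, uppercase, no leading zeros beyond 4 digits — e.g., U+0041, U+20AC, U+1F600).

Answer: U+20EC1 U+072B U+1984F U+234E U+0065 U+14BD1

Derivation:
Byte[0]=F0: 4-byte lead, need 3 cont bytes. acc=0x0
Byte[1]=A0: continuation. acc=(acc<<6)|0x20=0x20
Byte[2]=BB: continuation. acc=(acc<<6)|0x3B=0x83B
Byte[3]=81: continuation. acc=(acc<<6)|0x01=0x20EC1
Completed: cp=U+20EC1 (starts at byte 0)
Byte[4]=DC: 2-byte lead, need 1 cont bytes. acc=0x1C
Byte[5]=AB: continuation. acc=(acc<<6)|0x2B=0x72B
Completed: cp=U+072B (starts at byte 4)
Byte[6]=F0: 4-byte lead, need 3 cont bytes. acc=0x0
Byte[7]=99: continuation. acc=(acc<<6)|0x19=0x19
Byte[8]=A1: continuation. acc=(acc<<6)|0x21=0x661
Byte[9]=8F: continuation. acc=(acc<<6)|0x0F=0x1984F
Completed: cp=U+1984F (starts at byte 6)
Byte[10]=E2: 3-byte lead, need 2 cont bytes. acc=0x2
Byte[11]=8D: continuation. acc=(acc<<6)|0x0D=0x8D
Byte[12]=8E: continuation. acc=(acc<<6)|0x0E=0x234E
Completed: cp=U+234E (starts at byte 10)
Byte[13]=65: 1-byte ASCII. cp=U+0065
Byte[14]=F0: 4-byte lead, need 3 cont bytes. acc=0x0
Byte[15]=94: continuation. acc=(acc<<6)|0x14=0x14
Byte[16]=AF: continuation. acc=(acc<<6)|0x2F=0x52F
Byte[17]=91: continuation. acc=(acc<<6)|0x11=0x14BD1
Completed: cp=U+14BD1 (starts at byte 14)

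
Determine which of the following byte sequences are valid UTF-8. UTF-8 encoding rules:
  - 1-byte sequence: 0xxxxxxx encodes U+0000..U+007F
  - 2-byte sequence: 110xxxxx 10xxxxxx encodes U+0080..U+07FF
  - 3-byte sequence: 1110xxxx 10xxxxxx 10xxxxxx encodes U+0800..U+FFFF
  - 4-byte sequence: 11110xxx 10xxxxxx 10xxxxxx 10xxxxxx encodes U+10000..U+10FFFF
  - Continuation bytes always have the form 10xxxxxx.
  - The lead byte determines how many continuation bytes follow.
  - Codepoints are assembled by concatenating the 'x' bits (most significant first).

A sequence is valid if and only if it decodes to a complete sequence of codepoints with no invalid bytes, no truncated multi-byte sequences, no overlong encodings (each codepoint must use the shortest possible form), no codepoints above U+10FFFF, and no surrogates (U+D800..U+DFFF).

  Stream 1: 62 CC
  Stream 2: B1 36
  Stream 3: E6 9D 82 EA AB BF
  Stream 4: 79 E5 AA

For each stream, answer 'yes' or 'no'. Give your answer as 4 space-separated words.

Answer: no no yes no

Derivation:
Stream 1: error at byte offset 2. INVALID
Stream 2: error at byte offset 0. INVALID
Stream 3: decodes cleanly. VALID
Stream 4: error at byte offset 3. INVALID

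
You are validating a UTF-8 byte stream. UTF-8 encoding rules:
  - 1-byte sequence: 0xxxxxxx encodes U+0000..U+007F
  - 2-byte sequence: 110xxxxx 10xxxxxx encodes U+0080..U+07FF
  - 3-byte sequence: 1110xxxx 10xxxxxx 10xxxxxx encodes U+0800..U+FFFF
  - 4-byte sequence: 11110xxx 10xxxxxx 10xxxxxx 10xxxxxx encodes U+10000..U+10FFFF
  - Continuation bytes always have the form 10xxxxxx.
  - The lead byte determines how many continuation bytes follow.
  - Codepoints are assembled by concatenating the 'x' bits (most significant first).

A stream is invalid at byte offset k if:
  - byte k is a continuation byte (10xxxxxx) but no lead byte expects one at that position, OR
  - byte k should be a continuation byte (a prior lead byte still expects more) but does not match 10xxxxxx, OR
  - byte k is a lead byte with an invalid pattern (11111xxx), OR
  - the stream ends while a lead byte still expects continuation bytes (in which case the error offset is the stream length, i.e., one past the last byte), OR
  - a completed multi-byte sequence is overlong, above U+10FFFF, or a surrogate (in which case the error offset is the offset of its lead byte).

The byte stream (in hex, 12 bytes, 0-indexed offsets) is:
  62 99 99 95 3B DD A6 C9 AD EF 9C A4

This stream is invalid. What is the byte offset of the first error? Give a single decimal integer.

Byte[0]=62: 1-byte ASCII. cp=U+0062
Byte[1]=99: INVALID lead byte (not 0xxx/110x/1110/11110)

Answer: 1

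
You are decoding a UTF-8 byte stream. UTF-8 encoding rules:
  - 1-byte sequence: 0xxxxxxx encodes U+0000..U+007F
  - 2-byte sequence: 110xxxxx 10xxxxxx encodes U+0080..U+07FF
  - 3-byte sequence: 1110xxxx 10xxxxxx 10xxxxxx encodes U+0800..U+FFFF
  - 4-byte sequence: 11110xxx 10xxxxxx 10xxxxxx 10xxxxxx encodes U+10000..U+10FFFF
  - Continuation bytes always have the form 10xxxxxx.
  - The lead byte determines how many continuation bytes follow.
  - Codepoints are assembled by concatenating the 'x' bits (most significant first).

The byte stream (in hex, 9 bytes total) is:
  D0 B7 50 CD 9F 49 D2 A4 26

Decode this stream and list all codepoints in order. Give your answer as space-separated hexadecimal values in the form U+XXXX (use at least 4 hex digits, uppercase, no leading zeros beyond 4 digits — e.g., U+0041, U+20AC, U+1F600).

Answer: U+0437 U+0050 U+035F U+0049 U+04A4 U+0026

Derivation:
Byte[0]=D0: 2-byte lead, need 1 cont bytes. acc=0x10
Byte[1]=B7: continuation. acc=(acc<<6)|0x37=0x437
Completed: cp=U+0437 (starts at byte 0)
Byte[2]=50: 1-byte ASCII. cp=U+0050
Byte[3]=CD: 2-byte lead, need 1 cont bytes. acc=0xD
Byte[4]=9F: continuation. acc=(acc<<6)|0x1F=0x35F
Completed: cp=U+035F (starts at byte 3)
Byte[5]=49: 1-byte ASCII. cp=U+0049
Byte[6]=D2: 2-byte lead, need 1 cont bytes. acc=0x12
Byte[7]=A4: continuation. acc=(acc<<6)|0x24=0x4A4
Completed: cp=U+04A4 (starts at byte 6)
Byte[8]=26: 1-byte ASCII. cp=U+0026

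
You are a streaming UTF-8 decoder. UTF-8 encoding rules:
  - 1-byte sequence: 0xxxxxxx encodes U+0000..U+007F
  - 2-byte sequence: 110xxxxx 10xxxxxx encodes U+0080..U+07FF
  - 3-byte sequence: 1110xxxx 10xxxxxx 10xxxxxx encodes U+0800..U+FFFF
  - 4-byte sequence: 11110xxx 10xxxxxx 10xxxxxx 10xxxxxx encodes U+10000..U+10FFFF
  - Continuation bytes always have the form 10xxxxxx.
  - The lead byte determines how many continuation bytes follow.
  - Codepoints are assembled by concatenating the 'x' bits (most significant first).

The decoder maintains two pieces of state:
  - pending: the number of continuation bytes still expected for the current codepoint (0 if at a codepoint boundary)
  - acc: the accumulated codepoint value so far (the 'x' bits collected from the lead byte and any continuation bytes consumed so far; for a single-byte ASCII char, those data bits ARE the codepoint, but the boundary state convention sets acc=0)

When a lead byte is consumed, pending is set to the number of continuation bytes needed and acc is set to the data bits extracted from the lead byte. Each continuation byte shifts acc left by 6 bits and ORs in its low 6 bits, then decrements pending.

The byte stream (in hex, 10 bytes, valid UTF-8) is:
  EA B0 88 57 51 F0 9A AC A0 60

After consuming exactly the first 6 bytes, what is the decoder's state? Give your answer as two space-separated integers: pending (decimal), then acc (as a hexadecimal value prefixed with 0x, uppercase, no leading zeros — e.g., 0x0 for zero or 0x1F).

Answer: 3 0x0

Derivation:
Byte[0]=EA: 3-byte lead. pending=2, acc=0xA
Byte[1]=B0: continuation. acc=(acc<<6)|0x30=0x2B0, pending=1
Byte[2]=88: continuation. acc=(acc<<6)|0x08=0xAC08, pending=0
Byte[3]=57: 1-byte. pending=0, acc=0x0
Byte[4]=51: 1-byte. pending=0, acc=0x0
Byte[5]=F0: 4-byte lead. pending=3, acc=0x0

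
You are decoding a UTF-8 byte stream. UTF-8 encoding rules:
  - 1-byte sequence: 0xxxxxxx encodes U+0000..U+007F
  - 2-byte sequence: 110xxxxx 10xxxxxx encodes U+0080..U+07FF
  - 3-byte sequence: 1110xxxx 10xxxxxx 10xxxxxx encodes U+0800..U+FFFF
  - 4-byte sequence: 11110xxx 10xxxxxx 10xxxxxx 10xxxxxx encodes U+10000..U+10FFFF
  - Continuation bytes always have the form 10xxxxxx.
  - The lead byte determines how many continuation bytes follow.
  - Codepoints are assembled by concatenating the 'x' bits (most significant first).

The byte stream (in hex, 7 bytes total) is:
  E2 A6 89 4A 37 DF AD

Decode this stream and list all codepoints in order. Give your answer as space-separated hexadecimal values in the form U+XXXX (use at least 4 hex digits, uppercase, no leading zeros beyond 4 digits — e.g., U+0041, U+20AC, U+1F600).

Byte[0]=E2: 3-byte lead, need 2 cont bytes. acc=0x2
Byte[1]=A6: continuation. acc=(acc<<6)|0x26=0xA6
Byte[2]=89: continuation. acc=(acc<<6)|0x09=0x2989
Completed: cp=U+2989 (starts at byte 0)
Byte[3]=4A: 1-byte ASCII. cp=U+004A
Byte[4]=37: 1-byte ASCII. cp=U+0037
Byte[5]=DF: 2-byte lead, need 1 cont bytes. acc=0x1F
Byte[6]=AD: continuation. acc=(acc<<6)|0x2D=0x7ED
Completed: cp=U+07ED (starts at byte 5)

Answer: U+2989 U+004A U+0037 U+07ED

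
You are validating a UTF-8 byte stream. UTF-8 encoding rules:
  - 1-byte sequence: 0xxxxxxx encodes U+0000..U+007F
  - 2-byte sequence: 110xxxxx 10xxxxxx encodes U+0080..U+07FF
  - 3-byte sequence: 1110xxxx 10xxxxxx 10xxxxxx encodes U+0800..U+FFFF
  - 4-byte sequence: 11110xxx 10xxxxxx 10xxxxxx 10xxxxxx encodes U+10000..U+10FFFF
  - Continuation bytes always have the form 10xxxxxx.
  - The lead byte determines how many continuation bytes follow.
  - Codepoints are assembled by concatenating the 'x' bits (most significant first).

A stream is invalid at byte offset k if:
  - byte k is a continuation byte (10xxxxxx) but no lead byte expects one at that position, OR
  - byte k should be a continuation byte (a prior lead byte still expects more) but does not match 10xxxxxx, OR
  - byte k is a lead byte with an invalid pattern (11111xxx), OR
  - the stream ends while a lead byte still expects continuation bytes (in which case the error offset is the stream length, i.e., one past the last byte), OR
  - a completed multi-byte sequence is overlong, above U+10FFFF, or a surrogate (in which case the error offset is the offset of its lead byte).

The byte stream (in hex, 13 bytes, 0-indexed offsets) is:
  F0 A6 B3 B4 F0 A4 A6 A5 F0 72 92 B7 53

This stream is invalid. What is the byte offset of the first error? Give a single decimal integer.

Byte[0]=F0: 4-byte lead, need 3 cont bytes. acc=0x0
Byte[1]=A6: continuation. acc=(acc<<6)|0x26=0x26
Byte[2]=B3: continuation. acc=(acc<<6)|0x33=0x9B3
Byte[3]=B4: continuation. acc=(acc<<6)|0x34=0x26CF4
Completed: cp=U+26CF4 (starts at byte 0)
Byte[4]=F0: 4-byte lead, need 3 cont bytes. acc=0x0
Byte[5]=A4: continuation. acc=(acc<<6)|0x24=0x24
Byte[6]=A6: continuation. acc=(acc<<6)|0x26=0x926
Byte[7]=A5: continuation. acc=(acc<<6)|0x25=0x249A5
Completed: cp=U+249A5 (starts at byte 4)
Byte[8]=F0: 4-byte lead, need 3 cont bytes. acc=0x0
Byte[9]=72: expected 10xxxxxx continuation. INVALID

Answer: 9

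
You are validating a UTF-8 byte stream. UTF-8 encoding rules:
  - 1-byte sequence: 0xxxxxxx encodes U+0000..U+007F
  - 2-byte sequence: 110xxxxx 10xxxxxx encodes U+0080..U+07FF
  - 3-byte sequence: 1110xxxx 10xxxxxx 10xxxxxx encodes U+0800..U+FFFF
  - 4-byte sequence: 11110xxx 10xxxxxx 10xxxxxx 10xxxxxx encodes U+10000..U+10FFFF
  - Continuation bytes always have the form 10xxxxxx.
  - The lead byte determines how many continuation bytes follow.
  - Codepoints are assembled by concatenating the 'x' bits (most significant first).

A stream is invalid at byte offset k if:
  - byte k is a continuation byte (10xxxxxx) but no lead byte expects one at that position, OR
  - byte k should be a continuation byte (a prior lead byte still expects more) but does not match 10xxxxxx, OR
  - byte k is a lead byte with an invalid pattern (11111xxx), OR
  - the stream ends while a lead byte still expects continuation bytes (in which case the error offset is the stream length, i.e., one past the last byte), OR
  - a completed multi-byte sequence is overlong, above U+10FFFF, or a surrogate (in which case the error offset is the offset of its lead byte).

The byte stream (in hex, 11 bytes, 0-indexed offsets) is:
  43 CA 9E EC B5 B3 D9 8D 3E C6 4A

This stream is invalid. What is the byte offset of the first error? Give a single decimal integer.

Answer: 10

Derivation:
Byte[0]=43: 1-byte ASCII. cp=U+0043
Byte[1]=CA: 2-byte lead, need 1 cont bytes. acc=0xA
Byte[2]=9E: continuation. acc=(acc<<6)|0x1E=0x29E
Completed: cp=U+029E (starts at byte 1)
Byte[3]=EC: 3-byte lead, need 2 cont bytes. acc=0xC
Byte[4]=B5: continuation. acc=(acc<<6)|0x35=0x335
Byte[5]=B3: continuation. acc=(acc<<6)|0x33=0xCD73
Completed: cp=U+CD73 (starts at byte 3)
Byte[6]=D9: 2-byte lead, need 1 cont bytes. acc=0x19
Byte[7]=8D: continuation. acc=(acc<<6)|0x0D=0x64D
Completed: cp=U+064D (starts at byte 6)
Byte[8]=3E: 1-byte ASCII. cp=U+003E
Byte[9]=C6: 2-byte lead, need 1 cont bytes. acc=0x6
Byte[10]=4A: expected 10xxxxxx continuation. INVALID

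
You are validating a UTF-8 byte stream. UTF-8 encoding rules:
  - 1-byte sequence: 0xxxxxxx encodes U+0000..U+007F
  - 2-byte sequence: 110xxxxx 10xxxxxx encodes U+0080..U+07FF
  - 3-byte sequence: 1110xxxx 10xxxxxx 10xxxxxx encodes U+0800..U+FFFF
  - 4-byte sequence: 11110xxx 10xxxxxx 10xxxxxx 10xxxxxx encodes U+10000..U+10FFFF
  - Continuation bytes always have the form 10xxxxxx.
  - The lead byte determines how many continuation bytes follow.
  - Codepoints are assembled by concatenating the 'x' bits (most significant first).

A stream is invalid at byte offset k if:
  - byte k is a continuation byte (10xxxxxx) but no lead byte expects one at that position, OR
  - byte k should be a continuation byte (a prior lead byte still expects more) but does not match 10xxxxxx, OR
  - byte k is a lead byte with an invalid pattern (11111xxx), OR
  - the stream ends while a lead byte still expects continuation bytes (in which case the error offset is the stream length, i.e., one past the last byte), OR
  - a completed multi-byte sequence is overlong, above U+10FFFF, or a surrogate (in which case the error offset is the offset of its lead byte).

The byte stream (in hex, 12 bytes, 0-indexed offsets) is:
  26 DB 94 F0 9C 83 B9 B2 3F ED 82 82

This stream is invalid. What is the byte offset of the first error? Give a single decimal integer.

Answer: 7

Derivation:
Byte[0]=26: 1-byte ASCII. cp=U+0026
Byte[1]=DB: 2-byte lead, need 1 cont bytes. acc=0x1B
Byte[2]=94: continuation. acc=(acc<<6)|0x14=0x6D4
Completed: cp=U+06D4 (starts at byte 1)
Byte[3]=F0: 4-byte lead, need 3 cont bytes. acc=0x0
Byte[4]=9C: continuation. acc=(acc<<6)|0x1C=0x1C
Byte[5]=83: continuation. acc=(acc<<6)|0x03=0x703
Byte[6]=B9: continuation. acc=(acc<<6)|0x39=0x1C0F9
Completed: cp=U+1C0F9 (starts at byte 3)
Byte[7]=B2: INVALID lead byte (not 0xxx/110x/1110/11110)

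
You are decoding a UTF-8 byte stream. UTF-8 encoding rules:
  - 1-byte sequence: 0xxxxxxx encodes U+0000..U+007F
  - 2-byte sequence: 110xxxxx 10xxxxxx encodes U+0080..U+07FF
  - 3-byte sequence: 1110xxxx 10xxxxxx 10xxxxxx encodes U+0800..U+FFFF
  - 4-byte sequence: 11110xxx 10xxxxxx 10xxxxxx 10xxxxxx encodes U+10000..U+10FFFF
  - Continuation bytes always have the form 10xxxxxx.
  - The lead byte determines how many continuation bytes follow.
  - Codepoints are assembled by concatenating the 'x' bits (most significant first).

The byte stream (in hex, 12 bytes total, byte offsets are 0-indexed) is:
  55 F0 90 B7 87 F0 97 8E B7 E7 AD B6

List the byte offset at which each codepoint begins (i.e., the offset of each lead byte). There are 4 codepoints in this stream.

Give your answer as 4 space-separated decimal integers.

Byte[0]=55: 1-byte ASCII. cp=U+0055
Byte[1]=F0: 4-byte lead, need 3 cont bytes. acc=0x0
Byte[2]=90: continuation. acc=(acc<<6)|0x10=0x10
Byte[3]=B7: continuation. acc=(acc<<6)|0x37=0x437
Byte[4]=87: continuation. acc=(acc<<6)|0x07=0x10DC7
Completed: cp=U+10DC7 (starts at byte 1)
Byte[5]=F0: 4-byte lead, need 3 cont bytes. acc=0x0
Byte[6]=97: continuation. acc=(acc<<6)|0x17=0x17
Byte[7]=8E: continuation. acc=(acc<<6)|0x0E=0x5CE
Byte[8]=B7: continuation. acc=(acc<<6)|0x37=0x173B7
Completed: cp=U+173B7 (starts at byte 5)
Byte[9]=E7: 3-byte lead, need 2 cont bytes. acc=0x7
Byte[10]=AD: continuation. acc=(acc<<6)|0x2D=0x1ED
Byte[11]=B6: continuation. acc=(acc<<6)|0x36=0x7B76
Completed: cp=U+7B76 (starts at byte 9)

Answer: 0 1 5 9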